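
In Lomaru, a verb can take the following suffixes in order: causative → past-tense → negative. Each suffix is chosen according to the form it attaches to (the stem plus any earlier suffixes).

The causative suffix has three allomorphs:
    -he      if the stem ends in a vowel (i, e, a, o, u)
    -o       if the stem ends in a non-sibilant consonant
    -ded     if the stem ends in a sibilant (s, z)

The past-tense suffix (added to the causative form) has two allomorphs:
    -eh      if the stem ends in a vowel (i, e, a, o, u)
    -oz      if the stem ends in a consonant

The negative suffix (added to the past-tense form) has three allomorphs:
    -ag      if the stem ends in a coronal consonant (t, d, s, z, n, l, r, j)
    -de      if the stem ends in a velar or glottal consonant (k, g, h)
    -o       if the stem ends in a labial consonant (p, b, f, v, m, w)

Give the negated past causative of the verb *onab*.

The final sound of *onab* is /b/, which is a non-sibilant consonant, so the causative suffix is -o, giving *onabo*.
The causative form *onabo*: final sound = /o/, a vowel → -eh → *onaboeh*.
Since the final consonant of the past-tense form *onaboeh* is /h/ (velar/glottal), it takes -de, giving *onaboehde*.

onaboehde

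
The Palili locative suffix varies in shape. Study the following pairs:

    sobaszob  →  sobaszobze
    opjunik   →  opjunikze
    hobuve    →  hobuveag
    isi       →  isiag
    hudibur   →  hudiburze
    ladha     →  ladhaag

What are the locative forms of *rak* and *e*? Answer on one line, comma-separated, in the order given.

rakze, eag

Looking at the final sound of each stem: -ze when the stem ends in a consonant (*sobaszob*, *opjunik*, *hudibur*); -ag when the stem ends in a vowel (*hobuve*, *isi*, *ladha*).
*rak* — final sound /k/ (a consonant) → -ze → *rakze*.
Since the final sound of *e* is /e/ (a vowel), it takes -ag, giving *eag*.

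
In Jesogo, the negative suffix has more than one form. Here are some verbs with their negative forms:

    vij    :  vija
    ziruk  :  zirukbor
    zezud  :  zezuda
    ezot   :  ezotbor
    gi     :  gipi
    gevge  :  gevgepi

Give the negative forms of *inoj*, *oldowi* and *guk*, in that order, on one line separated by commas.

inoja, oldowipi, gukbor

The alternation tracks the final sound of the stem — -bor when the stem ends in a voiceless consonant (*ziruk*, *ezot*); -a when the stem ends in a voiced consonant (*vij*, *zezud*); -pi when the stem ends in a vowel (*gi*, *gevge*).
The final sound of *inoj* is /j/, which is a voiced consonant, so the suffix is -a, giving *inoja*.
Since the final sound of *oldowi* is /i/ (a vowel), it takes -pi, giving *oldowipi*.
The final sound of *guk* is /k/, which is a voiceless consonant, so the suffix is -bor, giving *gukbor*.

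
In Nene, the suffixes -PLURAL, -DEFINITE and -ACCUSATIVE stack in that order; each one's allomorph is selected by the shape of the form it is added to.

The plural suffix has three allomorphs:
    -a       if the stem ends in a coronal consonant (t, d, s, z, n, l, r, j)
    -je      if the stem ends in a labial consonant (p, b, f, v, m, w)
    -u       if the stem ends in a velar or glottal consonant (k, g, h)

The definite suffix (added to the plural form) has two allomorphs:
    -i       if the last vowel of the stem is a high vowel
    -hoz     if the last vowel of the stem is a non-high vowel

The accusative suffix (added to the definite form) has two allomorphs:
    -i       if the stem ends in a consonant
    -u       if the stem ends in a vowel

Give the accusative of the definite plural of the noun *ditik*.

*ditik* — final consonant /k/ (velar/glottal) → -u → *ditiku*.
The plural form *ditiku* — last vowel /u/ (a high vowel) → -i → *ditikui*.
The final sound of the definite form *ditikui* is /i/, which is a vowel, so the accusative suffix is -u, giving *ditikuiu*.

ditikuiu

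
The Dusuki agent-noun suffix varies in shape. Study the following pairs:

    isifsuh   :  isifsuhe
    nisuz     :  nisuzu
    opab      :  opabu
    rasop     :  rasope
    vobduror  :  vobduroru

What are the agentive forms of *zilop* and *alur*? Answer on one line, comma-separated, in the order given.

The pattern is voicing of the final consonant: -e when the stem ends in a voiceless consonant (*isifsuh*, *rasop*); -u when the stem ends in a voiced consonant (*nisuz*, *opab*, *vobduror*).
*zilop*: final consonant = /p/, voiceless → -e → *zilope*.
The final consonant of *alur* is /r/, which is voiced, so the suffix is -u, giving *aluru*.

zilope, aluru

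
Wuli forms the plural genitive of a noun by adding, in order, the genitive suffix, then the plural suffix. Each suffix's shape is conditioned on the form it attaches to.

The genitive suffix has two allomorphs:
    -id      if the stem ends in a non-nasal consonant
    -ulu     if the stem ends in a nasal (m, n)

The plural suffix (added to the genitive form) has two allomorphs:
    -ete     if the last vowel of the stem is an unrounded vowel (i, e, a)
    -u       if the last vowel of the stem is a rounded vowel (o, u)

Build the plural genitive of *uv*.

*uv* — final consonant /v/ (non-nasal) → -id → *uvid*.
The genitive form *uvid* — last vowel /i/ (an unrounded vowel) → -ete → *uvidete*.

uvidete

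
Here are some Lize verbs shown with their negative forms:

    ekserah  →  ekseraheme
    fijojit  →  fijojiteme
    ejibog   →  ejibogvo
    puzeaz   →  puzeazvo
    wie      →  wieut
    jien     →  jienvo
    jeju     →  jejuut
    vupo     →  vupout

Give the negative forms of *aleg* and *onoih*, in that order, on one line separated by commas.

The alternation tracks the final sound of the stem — -eme when the stem ends in a voiceless consonant (*ekserah*, *fijojit*); -vo when the stem ends in a voiced consonant (*ejibog*, *puzeaz*, *jien*); -ut when the stem ends in a vowel (*wie*, *jeju*, *vupo*).
*aleg*: final sound = /g/, a voiced consonant → -vo → *alegvo*.
The final sound of *onoih* is /h/, which is a voiceless consonant, so the suffix is -eme, giving *onoiheme*.

alegvo, onoiheme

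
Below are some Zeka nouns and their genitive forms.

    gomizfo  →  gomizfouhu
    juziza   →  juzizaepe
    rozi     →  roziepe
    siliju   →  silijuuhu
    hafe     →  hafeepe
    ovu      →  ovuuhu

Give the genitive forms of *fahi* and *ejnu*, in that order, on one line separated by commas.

fahiepe, ejnuuhu

The pattern is rounding harmony: -uhu when the last vowel of the stem is a rounded vowel (*gomizfo*, *siliju*, *ovu*); -epe when the last vowel of the stem is an unrounded vowel (*juziza*, *rozi*, *hafe*).
*fahi* — last vowel /i/ (an unrounded vowel) → -epe → *fahiepe*.
The last vowel of *ejnu* is /u/, which is a rounded vowel, so the suffix is -uhu, giving *ejnuuhu*.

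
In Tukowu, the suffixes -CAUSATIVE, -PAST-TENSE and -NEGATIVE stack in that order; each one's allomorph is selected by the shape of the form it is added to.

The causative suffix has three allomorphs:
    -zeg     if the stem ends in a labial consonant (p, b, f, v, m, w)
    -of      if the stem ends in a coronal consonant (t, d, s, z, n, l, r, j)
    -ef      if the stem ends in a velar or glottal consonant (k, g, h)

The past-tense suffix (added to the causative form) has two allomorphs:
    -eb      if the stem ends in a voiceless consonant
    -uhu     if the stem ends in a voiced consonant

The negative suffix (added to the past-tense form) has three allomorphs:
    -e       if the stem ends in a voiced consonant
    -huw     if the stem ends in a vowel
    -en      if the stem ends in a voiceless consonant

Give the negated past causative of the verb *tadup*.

tadupzeguhuhuw

*tadup*: final consonant = /p/, labial → -zeg → *tadupzeg*.
The causative form *tadupzeg* — final consonant /g/ (voiced) → -uhu → *tadupzeguhu*.
The past-tense form *tadupzeguhu* — final sound /u/ (a vowel) → -huw → *tadupzeguhuhuw*.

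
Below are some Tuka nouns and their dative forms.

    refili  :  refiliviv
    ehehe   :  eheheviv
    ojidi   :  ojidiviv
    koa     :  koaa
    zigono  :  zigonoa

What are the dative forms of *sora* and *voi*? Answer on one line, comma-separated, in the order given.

soraa, voiviv

Looking at the last vowel of each stem: -viv when the last vowel of the stem is a front vowel (*refili*, *ehehe*, *ojidi*); -a when the last vowel of the stem is a back vowel (*koa*, *zigono*).
The last vowel of *sora* is /a/, which is a back vowel, so the suffix is -a, giving *soraa*.
Since the last vowel of *voi* is /i/ (a front vowel), it takes -viv, giving *voiviv*.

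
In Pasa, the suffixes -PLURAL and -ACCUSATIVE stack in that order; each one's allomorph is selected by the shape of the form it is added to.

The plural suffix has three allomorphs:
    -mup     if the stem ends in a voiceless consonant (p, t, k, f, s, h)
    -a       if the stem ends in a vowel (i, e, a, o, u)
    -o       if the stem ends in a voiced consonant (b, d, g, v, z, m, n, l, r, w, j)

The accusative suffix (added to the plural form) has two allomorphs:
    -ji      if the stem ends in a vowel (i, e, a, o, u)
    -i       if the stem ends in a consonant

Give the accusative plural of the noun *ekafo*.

ekafoaji

*ekafo*: final sound = /o/, a vowel → -a → *ekafoa*.
The plural form *ekafoa* — final sound /a/ (a vowel) → -ji → *ekafoaji*.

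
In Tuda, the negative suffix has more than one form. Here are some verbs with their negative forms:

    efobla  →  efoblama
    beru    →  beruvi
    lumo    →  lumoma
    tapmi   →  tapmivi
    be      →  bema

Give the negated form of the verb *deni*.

denivi

The pattern is height harmony: -vi when the last vowel of the stem is a high vowel (*beru*, *tapmi*); -ma when the last vowel of the stem is a non-high vowel (*efobla*, *lumo*, *be*).
*deni*: last vowel = /i/, a high vowel → -vi → *denivi*.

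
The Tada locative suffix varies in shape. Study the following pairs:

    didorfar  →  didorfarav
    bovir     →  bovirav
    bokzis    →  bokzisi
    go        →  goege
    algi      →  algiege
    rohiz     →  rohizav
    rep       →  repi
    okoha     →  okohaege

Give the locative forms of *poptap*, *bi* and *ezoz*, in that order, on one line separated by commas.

The suffix is conditioned by the final sound: -i when the stem ends in a voiceless consonant (*bokzis*, *rep*); -av when the stem ends in a voiced consonant (*didorfar*, *bovir*, *rohiz*); -ege when the stem ends in a vowel (*go*, *algi*, *okoha*).
*poptap*: final sound = /p/, a voiceless consonant → -i → *poptapi*.
Since the final sound of *bi* is /i/ (a vowel), it takes -ege, giving *biege*.
*ezoz*: final sound = /z/, a voiced consonant → -av → *ezozav*.

poptapi, biege, ezozav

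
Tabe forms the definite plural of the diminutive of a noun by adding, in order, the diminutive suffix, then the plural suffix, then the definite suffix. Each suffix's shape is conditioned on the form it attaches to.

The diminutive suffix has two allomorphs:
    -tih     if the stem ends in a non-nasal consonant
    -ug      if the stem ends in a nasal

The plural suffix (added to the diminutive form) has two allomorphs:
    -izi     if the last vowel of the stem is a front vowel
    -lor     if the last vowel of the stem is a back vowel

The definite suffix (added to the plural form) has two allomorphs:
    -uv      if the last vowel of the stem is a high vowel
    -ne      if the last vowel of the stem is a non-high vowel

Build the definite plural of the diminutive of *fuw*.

fuwtihiziuv

*fuw* — final consonant /w/ (non-nasal) → -tih → *fuwtih*.
The last vowel of the diminutive form *fuwtih* is /i/, which is a front vowel, so the plural suffix is -izi, giving *fuwtihizi*.
Since the last vowel of the plural form *fuwtihizi* is /i/ (a high vowel), it takes -uv, giving *fuwtihiziuv*.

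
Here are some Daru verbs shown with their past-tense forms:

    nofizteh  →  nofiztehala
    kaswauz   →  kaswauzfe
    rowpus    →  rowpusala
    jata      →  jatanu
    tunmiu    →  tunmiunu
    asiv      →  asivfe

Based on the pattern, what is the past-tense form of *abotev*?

abotevfe

Looking at the final sound of each stem: -ala when the stem ends in a voiceless consonant (*nofizteh*, *rowpus*); -fe when the stem ends in a voiced consonant (*kaswauz*, *asiv*); -nu when the stem ends in a vowel (*jata*, *tunmiu*).
*abotev*: final sound = /v/, a voiced consonant → -fe → *abotevfe*.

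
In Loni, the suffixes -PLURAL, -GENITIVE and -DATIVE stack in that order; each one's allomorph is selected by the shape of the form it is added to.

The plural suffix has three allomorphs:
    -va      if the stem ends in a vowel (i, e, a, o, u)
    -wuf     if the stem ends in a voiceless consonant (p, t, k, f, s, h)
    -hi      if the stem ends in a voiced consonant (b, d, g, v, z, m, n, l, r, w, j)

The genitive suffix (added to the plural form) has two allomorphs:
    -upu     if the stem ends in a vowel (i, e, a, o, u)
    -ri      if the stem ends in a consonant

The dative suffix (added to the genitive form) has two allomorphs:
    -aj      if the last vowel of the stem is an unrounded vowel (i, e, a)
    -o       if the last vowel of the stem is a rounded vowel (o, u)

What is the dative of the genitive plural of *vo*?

vovaupuo

*vo* — final sound /o/ (a vowel) → -va → *vova*.
The final sound of the plural form *vova* is /a/, which is a vowel, so the genitive suffix is -upu, giving *vovaupu*.
The genitive form *vovaupu*: last vowel = /u/, a rounded vowel → -o → *vovaupuo*.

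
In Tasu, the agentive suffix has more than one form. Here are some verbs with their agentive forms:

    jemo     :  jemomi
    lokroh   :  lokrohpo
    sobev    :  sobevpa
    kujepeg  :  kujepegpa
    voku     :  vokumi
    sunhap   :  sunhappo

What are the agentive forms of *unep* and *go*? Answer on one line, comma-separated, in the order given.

uneppo, gomi

Looking at the final sound of each stem: -po when the stem ends in a voiceless consonant (*lokroh*, *sunhap*); -pa when the stem ends in a voiced consonant (*sobev*, *kujepeg*); -mi when the stem ends in a vowel (*jemo*, *voku*).
Since the final sound of *unep* is /p/ (a voiceless consonant), it takes -po, giving *uneppo*.
*go* — final sound /o/ (a vowel) → -mi → *gomi*.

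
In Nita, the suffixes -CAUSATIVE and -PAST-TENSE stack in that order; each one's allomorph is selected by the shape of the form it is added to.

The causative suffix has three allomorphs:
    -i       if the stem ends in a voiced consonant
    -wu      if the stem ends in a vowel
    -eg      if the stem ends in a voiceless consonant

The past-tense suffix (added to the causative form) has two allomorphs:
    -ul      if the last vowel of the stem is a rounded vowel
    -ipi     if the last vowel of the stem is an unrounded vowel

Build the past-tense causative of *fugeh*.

Since the final sound of *fugeh* is /h/ (a voiceless consonant), it takes -eg, giving *fugeheg*.
The causative form *fugeheg*: last vowel = /e/, an unrounded vowel → -ipi → *fugehegipi*.

fugehegipi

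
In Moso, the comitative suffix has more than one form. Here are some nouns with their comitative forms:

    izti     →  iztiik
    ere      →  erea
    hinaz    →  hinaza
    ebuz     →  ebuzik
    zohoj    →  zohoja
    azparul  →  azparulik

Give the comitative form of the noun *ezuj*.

ezujik

The suffix is conditioned by the last vowel: -ik when the last vowel of the stem is a high vowel (*izti*, *ebuz*, *azparul*); -a when the last vowel of the stem is a non-high vowel (*ere*, *hinaz*, *zohoj*).
The last vowel of *ezuj* is /u/, which is a high vowel, so the suffix is -ik, giving *ezujik*.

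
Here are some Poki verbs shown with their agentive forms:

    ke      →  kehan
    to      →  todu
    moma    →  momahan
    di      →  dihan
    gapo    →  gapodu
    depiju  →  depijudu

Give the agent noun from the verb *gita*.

The alternation tracks the last vowel of the stem — -du when the last vowel of the stem is a rounded vowel (*to*, *gapo*, *depiju*); -han when the last vowel of the stem is an unrounded vowel (*ke*, *moma*, *di*).
*gita* — last vowel /a/ (an unrounded vowel) → -han → *gitahan*.

gitahan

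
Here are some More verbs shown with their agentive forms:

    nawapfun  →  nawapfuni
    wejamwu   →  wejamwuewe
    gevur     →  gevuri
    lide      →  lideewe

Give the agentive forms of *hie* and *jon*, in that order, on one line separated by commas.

Looking at the final sound of each stem: -i when the stem ends in a consonant (*nawapfun*, *gevur*); -ewe when the stem ends in a vowel (*wejamwu*, *lide*).
The final sound of *hie* is /e/, which is a vowel, so the suffix is -ewe, giving *hieewe*.
The final sound of *jon* is /n/, which is a consonant, so the suffix is -i, giving *joni*.

hieewe, joni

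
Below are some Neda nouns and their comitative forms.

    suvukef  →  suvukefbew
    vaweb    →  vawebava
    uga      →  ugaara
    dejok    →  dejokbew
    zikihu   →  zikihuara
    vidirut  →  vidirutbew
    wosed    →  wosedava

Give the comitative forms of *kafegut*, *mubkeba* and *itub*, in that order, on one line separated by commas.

The suffix is conditioned by the final sound: -bew when the stem ends in a voiceless consonant (*suvukef*, *dejok*, *vidirut*); -ava when the stem ends in a voiced consonant (*vaweb*, *wosed*); -ara when the stem ends in a vowel (*uga*, *zikihu*).
*kafegut*: final sound = /t/, a voiceless consonant → -bew → *kafegutbew*.
*mubkeba*: final sound = /a/, a vowel → -ara → *mubkebaara*.
*itub* — final sound /b/ (a voiced consonant) → -ava → *itubava*.

kafegutbew, mubkebaara, itubava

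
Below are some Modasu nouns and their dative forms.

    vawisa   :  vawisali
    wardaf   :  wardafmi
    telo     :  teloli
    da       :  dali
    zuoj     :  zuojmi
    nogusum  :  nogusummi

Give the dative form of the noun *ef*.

The alternation tracks the final sound of the stem — -mi when the stem ends in a consonant (*wardaf*, *zuoj*, *nogusum*); -li when the stem ends in a vowel (*vawisa*, *telo*, *da*).
*ef* — final sound /f/ (a consonant) → -mi → *efmi*.

efmi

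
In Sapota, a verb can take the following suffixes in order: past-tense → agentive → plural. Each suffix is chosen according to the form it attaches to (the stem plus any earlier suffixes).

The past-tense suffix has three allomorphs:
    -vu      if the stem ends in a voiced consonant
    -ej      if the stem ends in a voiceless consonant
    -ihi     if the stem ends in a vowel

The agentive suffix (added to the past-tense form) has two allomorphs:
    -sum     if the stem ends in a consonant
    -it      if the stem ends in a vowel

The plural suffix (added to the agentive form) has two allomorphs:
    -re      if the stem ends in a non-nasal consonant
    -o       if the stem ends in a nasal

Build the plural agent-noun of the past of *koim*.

koimvuitre

*koim*: final sound = /m/, a voiced consonant → -vu → *koimvu*.
Since the final sound of the past-tense form *koimvu* is /u/ (a vowel), it takes -it, giving *koimvuit*.
The agentive form *koimvuit*: final consonant = /t/, non-nasal → -re → *koimvuitre*.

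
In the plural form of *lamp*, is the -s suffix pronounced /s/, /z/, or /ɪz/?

The stem *lamp* ends in a voiceless non-sibilant consonant.
The plural suffix surfaces as /ɪz/ after sibilants, /s/ after other voiceless consonants, and /z/ after other voiced sounds.
So the plural -s on *lamp* is pronounced /s/.

/s/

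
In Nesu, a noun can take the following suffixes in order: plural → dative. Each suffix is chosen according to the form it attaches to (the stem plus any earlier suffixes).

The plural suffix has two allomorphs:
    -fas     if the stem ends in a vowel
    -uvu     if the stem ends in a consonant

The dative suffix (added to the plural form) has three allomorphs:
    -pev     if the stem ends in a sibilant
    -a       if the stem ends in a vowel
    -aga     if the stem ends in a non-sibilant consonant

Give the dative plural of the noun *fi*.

fifaspev

*fi*: final sound = /i/, a vowel → -fas → *fifas*.
Since the final sound of the plural form *fifas* is /s/ (a sibilant), it takes -pev, giving *fifaspev*.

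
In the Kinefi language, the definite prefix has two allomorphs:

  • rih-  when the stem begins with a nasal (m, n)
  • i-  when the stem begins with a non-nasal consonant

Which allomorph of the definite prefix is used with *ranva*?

*ranva* — first consonant /r/ (non-nasal) → i-.

i-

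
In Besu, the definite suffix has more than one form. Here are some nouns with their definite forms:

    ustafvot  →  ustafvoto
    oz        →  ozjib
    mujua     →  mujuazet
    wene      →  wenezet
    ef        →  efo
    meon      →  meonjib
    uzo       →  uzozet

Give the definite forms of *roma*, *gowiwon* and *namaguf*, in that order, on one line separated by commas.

romazet, gowiwonjib, namagufo

The pattern is voicing of the final sound: -o when the stem ends in a voiceless consonant (*ustafvot*, *ef*); -jib when the stem ends in a voiced consonant (*oz*, *meon*); -zet when the stem ends in a vowel (*mujua*, *wene*, *uzo*).
Since the final sound of *roma* is /a/ (a vowel), it takes -zet, giving *romazet*.
*gowiwon* — final sound /n/ (a voiced consonant) → -jib → *gowiwonjib*.
*namaguf*: final sound = /f/, a voiceless consonant → -o → *namagufo*.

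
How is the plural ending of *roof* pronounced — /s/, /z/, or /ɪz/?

The stem *roof* ends in a voiceless non-sibilant consonant.
The plural suffix surfaces as /ɪz/ after sibilants, /s/ after other voiceless consonants, and /z/ after other voiced sounds.
So the plural -s on *roof* is pronounced /s/.

/s/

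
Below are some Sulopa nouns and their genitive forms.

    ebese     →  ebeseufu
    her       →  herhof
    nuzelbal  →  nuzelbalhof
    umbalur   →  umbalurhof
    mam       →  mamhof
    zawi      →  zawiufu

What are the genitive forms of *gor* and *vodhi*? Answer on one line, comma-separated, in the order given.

gorhof, vodhiufu

The pattern is consonant vs. vowel: -hof when the stem ends in a consonant (*her*, *nuzelbal*, *umbalur*, *mam*); -ufu when the stem ends in a vowel (*ebese*, *zawi*).
The final sound of *gor* is /r/, which is a consonant, so the suffix is -hof, giving *gorhof*.
Since the final sound of *vodhi* is /i/ (a vowel), it takes -ufu, giving *vodhiufu*.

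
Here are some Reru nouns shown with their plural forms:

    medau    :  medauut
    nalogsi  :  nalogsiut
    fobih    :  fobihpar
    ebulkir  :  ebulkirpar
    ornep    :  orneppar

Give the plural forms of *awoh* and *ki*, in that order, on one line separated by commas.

awohpar, kiut

The suffix is conditioned by the final sound: -par when the stem ends in a consonant (*fobih*, *ebulkir*, *ornep*); -ut when the stem ends in a vowel (*medau*, *nalogsi*).
Since the final sound of *awoh* is /h/ (a consonant), it takes -par, giving *awohpar*.
*ki* — final sound /i/ (a vowel) → -ut → *kiut*.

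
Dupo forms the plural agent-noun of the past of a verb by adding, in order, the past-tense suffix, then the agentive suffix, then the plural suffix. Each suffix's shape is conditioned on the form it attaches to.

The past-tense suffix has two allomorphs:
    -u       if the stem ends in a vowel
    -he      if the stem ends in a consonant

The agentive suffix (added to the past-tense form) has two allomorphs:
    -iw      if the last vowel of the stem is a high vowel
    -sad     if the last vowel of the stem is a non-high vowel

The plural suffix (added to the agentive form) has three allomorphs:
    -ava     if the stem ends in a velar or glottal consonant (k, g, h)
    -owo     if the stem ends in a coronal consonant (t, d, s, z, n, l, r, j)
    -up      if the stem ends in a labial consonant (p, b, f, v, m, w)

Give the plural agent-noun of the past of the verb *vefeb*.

The final sound of *vefeb* is /b/, which is a consonant, so the past-tense suffix is -he, giving *vefebhe*.
Since the last vowel of the past-tense form *vefebhe* is /e/ (a non-high vowel), it takes -sad, giving *vefebhesad*.
The final consonant of the agentive form *vefebhesad* is /d/, which is coronal, so the plural suffix is -owo, giving *vefebhesadowo*.

vefebhesadowo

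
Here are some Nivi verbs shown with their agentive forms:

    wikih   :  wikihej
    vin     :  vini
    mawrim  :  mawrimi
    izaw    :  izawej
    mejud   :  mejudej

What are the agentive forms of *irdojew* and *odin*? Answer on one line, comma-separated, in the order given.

The pattern is nasality of the final consonant: -i when the stem ends in a nasal (*vin*, *mawrim*); -ej when the stem ends in a non-nasal consonant (*wikih*, *izaw*, *mejud*).
*irdojew* — final consonant /w/ (non-nasal) → -ej → *irdojewej*.
The final consonant of *odin* is /n/, which is a nasal, so the suffix is -i, giving *odini*.

irdojewej, odini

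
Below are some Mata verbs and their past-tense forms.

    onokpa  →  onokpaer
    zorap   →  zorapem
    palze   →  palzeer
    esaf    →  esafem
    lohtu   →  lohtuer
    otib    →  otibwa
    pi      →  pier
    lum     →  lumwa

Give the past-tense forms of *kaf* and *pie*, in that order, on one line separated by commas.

The suffix is conditioned by the final sound: -em when the stem ends in a voiceless consonant (*zorap*, *esaf*); -wa when the stem ends in a voiced consonant (*otib*, *lum*); -er when the stem ends in a vowel (*onokpa*, *palze*, *lohtu*, *pi*).
The final sound of *kaf* is /f/, which is a voiceless consonant, so the suffix is -em, giving *kafem*.
*pie*: final sound = /e/, a vowel → -er → *pieer*.

kafem, pieer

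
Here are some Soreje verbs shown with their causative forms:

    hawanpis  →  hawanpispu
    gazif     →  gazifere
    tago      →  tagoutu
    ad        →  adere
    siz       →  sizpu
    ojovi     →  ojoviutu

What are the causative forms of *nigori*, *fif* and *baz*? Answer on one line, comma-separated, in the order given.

Looking at the final sound of each stem: -pu when the stem ends in a sibilant (*hawanpis*, *siz*); -ere when the stem ends in a non-sibilant consonant (*gazif*, *ad*); -utu when the stem ends in a vowel (*tago*, *ojovi*).
The final sound of *nigori* is /i/, which is a vowel, so the suffix is -utu, giving *nigoriutu*.
*fif*: final sound = /f/, a non-sibilant consonant → -ere → *fifere*.
Since the final sound of *baz* is /z/ (a sibilant), it takes -pu, giving *bazpu*.

nigoriutu, fifere, bazpu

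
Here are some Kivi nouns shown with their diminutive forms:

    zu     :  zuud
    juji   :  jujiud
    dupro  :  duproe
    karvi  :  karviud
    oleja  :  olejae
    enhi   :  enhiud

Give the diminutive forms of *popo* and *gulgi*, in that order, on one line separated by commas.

Looking at the last vowel of each stem: -ud when the last vowel of the stem is a high vowel (*zu*, *juji*, *karvi*, *enhi*); -e when the last vowel of the stem is a non-high vowel (*dupro*, *oleja*).
Since the last vowel of *popo* is /o/ (a non-high vowel), it takes -e, giving *popoe*.
Since the last vowel of *gulgi* is /i/ (a high vowel), it takes -ud, giving *gulgiud*.

popoe, gulgiud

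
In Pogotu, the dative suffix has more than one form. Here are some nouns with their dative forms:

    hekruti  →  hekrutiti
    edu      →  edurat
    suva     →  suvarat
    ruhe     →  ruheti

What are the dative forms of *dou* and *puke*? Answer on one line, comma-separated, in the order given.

dourat, puketi

The pattern is front/back vowel harmony: -ti when the last vowel of the stem is a front vowel (*hekruti*, *ruhe*); -rat when the last vowel of the stem is a back vowel (*edu*, *suva*).
*dou*: last vowel = /u/, a back vowel → -rat → *dourat*.
Since the last vowel of *puke* is /e/ (a front vowel), it takes -ti, giving *puketi*.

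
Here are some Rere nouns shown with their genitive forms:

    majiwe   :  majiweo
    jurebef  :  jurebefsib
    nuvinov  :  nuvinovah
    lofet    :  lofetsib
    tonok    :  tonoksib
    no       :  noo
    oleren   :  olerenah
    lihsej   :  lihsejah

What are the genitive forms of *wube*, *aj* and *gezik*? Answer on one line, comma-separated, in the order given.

The alternation tracks the final sound of the stem — -sib when the stem ends in a voiceless consonant (*jurebef*, *lofet*, *tonok*); -ah when the stem ends in a voiced consonant (*nuvinov*, *oleren*, *lihsej*); -o when the stem ends in a vowel (*majiwe*, *no*).
*wube*: final sound = /e/, a vowel → -o → *wubeo*.
Since the final sound of *aj* is /j/ (a voiced consonant), it takes -ah, giving *ajah*.
Since the final sound of *gezik* is /k/ (a voiceless consonant), it takes -sib, giving *geziksib*.

wubeo, ajah, geziksib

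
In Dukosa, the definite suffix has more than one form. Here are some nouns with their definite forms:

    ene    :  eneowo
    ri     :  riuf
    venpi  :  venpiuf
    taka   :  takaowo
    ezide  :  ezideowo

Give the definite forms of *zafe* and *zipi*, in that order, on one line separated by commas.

zafeowo, zipiuf

The alternation tracks the last vowel of the stem — -uf when the last vowel of the stem is a high vowel (*ri*, *venpi*); -owo when the last vowel of the stem is a non-high vowel (*ene*, *taka*, *ezide*).
Since the last vowel of *zafe* is /e/ (a non-high vowel), it takes -owo, giving *zafeowo*.
The last vowel of *zipi* is /i/, which is a high vowel, so the suffix is -uf, giving *zipiuf*.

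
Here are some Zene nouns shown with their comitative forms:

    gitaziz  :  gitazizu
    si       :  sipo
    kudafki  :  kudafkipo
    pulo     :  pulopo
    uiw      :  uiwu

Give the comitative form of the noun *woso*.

wosopo

The pattern is consonant vs. vowel: -u when the stem ends in a consonant (*gitaziz*, *uiw*); -po when the stem ends in a vowel (*si*, *kudafki*, *pulo*).
*woso* — final sound /o/ (a vowel) → -po → *wosopo*.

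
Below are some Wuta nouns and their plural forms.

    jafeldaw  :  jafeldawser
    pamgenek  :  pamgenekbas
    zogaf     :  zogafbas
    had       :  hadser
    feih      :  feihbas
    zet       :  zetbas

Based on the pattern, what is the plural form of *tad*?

The alternation tracks the final consonant of the stem — -bas when the stem ends in a voiceless consonant (*pamgenek*, *zogaf*, *feih*, *zet*); -ser when the stem ends in a voiced consonant (*jafeldaw*, *had*).
Since the final consonant of *tad* is /d/ (voiced), it takes -ser, giving *tadser*.

tadser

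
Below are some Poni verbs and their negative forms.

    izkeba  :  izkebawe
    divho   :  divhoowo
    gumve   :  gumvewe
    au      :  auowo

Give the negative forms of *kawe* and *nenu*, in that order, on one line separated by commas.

The alternation tracks the last vowel of the stem — -owo when the last vowel of the stem is a rounded vowel (*divho*, *au*); -we when the last vowel of the stem is an unrounded vowel (*izkeba*, *gumve*).
*kawe*: last vowel = /e/, an unrounded vowel → -we → *kawewe*.
*nenu*: last vowel = /u/, a rounded vowel → -owo → *nenuowo*.

kawewe, nenuowo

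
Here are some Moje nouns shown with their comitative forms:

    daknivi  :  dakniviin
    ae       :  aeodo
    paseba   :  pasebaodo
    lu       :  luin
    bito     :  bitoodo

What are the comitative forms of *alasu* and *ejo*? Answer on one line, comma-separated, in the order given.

The pattern is height harmony: -in when the last vowel of the stem is a high vowel (*daknivi*, *lu*); -odo when the last vowel of the stem is a non-high vowel (*ae*, *paseba*, *bito*).
*alasu* — last vowel /u/ (a high vowel) → -in → *alasuin*.
Since the last vowel of *ejo* is /o/ (a non-high vowel), it takes -odo, giving *ejoodo*.

alasuin, ejoodo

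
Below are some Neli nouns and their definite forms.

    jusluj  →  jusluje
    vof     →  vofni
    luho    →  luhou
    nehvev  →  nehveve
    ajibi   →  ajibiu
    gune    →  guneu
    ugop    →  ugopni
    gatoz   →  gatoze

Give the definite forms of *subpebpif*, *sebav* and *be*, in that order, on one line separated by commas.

The pattern is voicing of the final sound: -ni when the stem ends in a voiceless consonant (*vof*, *ugop*); -e when the stem ends in a voiced consonant (*jusluj*, *nehvev*, *gatoz*); -u when the stem ends in a vowel (*luho*, *ajibi*, *gune*).
Since the final sound of *subpebpif* is /f/ (a voiceless consonant), it takes -ni, giving *subpebpifni*.
*sebav*: final sound = /v/, a voiced consonant → -e → *sebave*.
*be* — final sound /e/ (a vowel) → -u → *beu*.

subpebpifni, sebave, beu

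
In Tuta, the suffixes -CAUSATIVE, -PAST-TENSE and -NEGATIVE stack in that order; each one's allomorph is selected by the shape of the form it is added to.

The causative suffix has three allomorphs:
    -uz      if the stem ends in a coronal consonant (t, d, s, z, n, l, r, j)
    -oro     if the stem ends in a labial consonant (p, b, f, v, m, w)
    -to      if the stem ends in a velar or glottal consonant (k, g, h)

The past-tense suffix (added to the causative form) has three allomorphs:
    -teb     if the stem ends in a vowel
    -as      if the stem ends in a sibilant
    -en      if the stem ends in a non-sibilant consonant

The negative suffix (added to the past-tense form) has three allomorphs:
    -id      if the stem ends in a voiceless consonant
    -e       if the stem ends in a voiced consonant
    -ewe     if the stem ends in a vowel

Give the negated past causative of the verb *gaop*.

gaoporotebe

The final consonant of *gaop* is /p/, which is labial, so the causative suffix is -oro, giving *gaoporo*.
The causative form *gaoporo*: final sound = /o/, a vowel → -teb → *gaoporoteb*.
The final sound of the past-tense form *gaoporoteb* is /b/, which is a voiced consonant, so the negative suffix is -e, giving *gaoporotebe*.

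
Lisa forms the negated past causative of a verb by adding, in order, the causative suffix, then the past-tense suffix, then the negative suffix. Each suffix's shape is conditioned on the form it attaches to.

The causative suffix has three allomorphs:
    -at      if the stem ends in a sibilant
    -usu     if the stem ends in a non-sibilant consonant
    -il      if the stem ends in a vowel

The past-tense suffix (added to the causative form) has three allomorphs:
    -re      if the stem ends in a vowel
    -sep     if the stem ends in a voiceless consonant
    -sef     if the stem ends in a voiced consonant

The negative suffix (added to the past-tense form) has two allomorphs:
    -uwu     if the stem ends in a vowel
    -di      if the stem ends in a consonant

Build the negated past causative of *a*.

ailsefdi

The final sound of *a* is /a/, which is a vowel, so the causative suffix is -il, giving *ail*.
The final sound of the causative form *ail* is /l/, which is a voiced consonant, so the past-tense suffix is -sef, giving *ailsef*.
Since the final sound of the past-tense form *ailsef* is /f/ (a consonant), it takes -di, giving *ailsefdi*.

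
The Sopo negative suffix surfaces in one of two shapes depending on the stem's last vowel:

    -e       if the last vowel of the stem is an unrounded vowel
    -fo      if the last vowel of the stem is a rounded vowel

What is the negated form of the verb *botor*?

botorfo

The last vowel of *botor* is /o/, which is a rounded vowel, so the suffix is -fo, giving *botorfo*.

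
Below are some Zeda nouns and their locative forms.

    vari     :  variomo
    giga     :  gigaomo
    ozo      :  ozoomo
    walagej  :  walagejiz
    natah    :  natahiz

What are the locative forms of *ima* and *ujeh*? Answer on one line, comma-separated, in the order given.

The suffix is conditioned by the final sound: -iz when the stem ends in a consonant (*walagej*, *natah*); -omo when the stem ends in a vowel (*vari*, *giga*, *ozo*).
*ima* — final sound /a/ (a vowel) → -omo → *imaomo*.
*ujeh*: final sound = /h/, a consonant → -iz → *ujehiz*.

imaomo, ujehiz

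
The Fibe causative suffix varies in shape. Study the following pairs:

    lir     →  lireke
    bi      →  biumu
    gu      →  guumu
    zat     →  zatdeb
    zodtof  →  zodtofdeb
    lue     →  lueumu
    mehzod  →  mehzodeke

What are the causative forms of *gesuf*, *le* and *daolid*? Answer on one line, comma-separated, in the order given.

Looking at the final sound of each stem: -deb when the stem ends in a voiceless consonant (*zat*, *zodtof*); -eke when the stem ends in a voiced consonant (*lir*, *mehzod*); -umu when the stem ends in a vowel (*bi*, *gu*, *lue*).
Since the final sound of *gesuf* is /f/ (a voiceless consonant), it takes -deb, giving *gesufdeb*.
*le* — final sound /e/ (a vowel) → -umu → *leumu*.
*daolid* — final sound /d/ (a voiced consonant) → -eke → *daolideke*.

gesufdeb, leumu, daolideke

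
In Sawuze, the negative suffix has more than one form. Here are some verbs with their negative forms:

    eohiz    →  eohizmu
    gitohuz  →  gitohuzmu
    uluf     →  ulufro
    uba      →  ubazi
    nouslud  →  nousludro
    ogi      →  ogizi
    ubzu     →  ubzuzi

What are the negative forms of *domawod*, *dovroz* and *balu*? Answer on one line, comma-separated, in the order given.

The suffix is conditioned by the final sound: -mu when the stem ends in a sibilant (*eohiz*, *gitohuz*); -ro when the stem ends in a non-sibilant consonant (*uluf*, *nouslud*); -zi when the stem ends in a vowel (*uba*, *ogi*, *ubzu*).
*domawod* — final sound /d/ (a non-sibilant consonant) → -ro → *domawodro*.
Since the final sound of *dovroz* is /z/ (a sibilant), it takes -mu, giving *dovrozmu*.
*balu*: final sound = /u/, a vowel → -zi → *baluzi*.

domawodro, dovrozmu, baluzi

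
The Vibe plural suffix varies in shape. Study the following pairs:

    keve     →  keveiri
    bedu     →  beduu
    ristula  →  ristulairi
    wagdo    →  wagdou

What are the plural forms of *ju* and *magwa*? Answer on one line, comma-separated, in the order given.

The suffix is conditioned by the last vowel: -u when the last vowel of the stem is a rounded vowel (*bedu*, *wagdo*); -iri when the last vowel of the stem is an unrounded vowel (*keve*, *ristula*).
*ju*: last vowel = /u/, a rounded vowel → -u → *juu*.
The last vowel of *magwa* is /a/, which is an unrounded vowel, so the suffix is -iri, giving *magwairi*.

juu, magwairi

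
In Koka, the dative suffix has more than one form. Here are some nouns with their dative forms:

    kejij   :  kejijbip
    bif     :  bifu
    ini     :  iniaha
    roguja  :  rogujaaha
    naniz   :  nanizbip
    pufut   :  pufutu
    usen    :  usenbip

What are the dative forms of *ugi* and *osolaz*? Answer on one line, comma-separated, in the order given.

ugiaha, osolazbip

Looking at the final sound of each stem: -u when the stem ends in a voiceless consonant (*bif*, *pufut*); -bip when the stem ends in a voiced consonant (*kejij*, *naniz*, *usen*); -aha when the stem ends in a vowel (*ini*, *roguja*).
*ugi*: final sound = /i/, a vowel → -aha → *ugiaha*.
*osolaz*: final sound = /z/, a voiced consonant → -bip → *osolazbip*.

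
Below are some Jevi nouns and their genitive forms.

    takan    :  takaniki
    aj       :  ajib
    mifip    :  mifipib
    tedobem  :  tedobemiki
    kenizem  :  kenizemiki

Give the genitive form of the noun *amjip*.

The suffix is conditioned by the final consonant: -iki when the stem ends in a nasal (*takan*, *tedobem*, *kenizem*); -ib when the stem ends in a non-nasal consonant (*aj*, *mifip*).
*amjip*: final consonant = /p/, non-nasal → -ib → *amjipib*.

amjipib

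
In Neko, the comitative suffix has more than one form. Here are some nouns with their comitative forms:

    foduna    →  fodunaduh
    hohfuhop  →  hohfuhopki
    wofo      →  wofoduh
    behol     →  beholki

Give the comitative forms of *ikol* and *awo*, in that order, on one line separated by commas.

ikolki, awoduh

The pattern is consonant vs. vowel: -ki when the stem ends in a consonant (*hohfuhop*, *behol*); -duh when the stem ends in a vowel (*foduna*, *wofo*).
*ikol*: final sound = /l/, a consonant → -ki → *ikolki*.
The final sound of *awo* is /o/, which is a vowel, so the suffix is -duh, giving *awoduh*.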